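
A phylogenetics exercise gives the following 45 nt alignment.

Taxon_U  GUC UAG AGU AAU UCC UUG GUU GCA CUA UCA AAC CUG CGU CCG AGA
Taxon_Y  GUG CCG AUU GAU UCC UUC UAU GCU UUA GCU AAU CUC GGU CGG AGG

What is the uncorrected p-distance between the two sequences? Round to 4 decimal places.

0.3778

The sequences differ at positions 3 (C/G), 4 (U/C), 5 (A/C), 8 (G/U), 10 (A/G), 18 (G/C), 19 (G/U), 20 (U/A), 24 (A/U), 25 (C/U), 28 (U/G), 30 (A/U), 33 (C/U), 36 (G/C), 37 (C/G), 41 (C/G), 45 (A/G).
There are 17 differences over 45 sites, so p = 17/45 = 0.3778.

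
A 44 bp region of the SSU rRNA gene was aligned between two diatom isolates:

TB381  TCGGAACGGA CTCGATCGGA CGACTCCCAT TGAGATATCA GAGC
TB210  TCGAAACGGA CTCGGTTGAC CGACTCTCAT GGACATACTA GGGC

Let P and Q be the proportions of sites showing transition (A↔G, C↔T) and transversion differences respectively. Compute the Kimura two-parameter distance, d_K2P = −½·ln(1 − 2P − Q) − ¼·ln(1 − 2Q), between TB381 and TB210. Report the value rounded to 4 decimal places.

0.3193

The sequences differ at positions 4 (G/A, transition), 15 (A/G, transition), 17 (C/T, transition), 19 (G/A, transition), 20 (A/C, transversion), 27 (C/T, transition), 31 (T/G, transversion), 34 (G/C, transversion), 38 (T/C, transition), 39 (C/T, transition), 42 (A/G, transition).
Of the 11 differences, 8 transitions and 3 transversions over 44 sites: P = 8/44 = 0.181818, Q = 3/44 = 0.068182.
d = −0.5·ln(0.568182) − 0.25·ln(0.863636) = −0.5·(-0.565313) − 0.25·(-0.146604) = 0.3193.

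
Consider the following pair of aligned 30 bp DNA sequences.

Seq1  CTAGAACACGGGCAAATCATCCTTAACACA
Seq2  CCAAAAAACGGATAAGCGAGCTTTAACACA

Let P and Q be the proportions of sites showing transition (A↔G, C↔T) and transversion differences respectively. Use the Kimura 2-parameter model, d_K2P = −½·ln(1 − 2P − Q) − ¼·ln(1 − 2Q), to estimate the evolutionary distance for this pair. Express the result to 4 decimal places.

0.4739

Mismatches occur at site 2 (T→C, transition), site 4 (G→A, transition), site 7 (C→A, transversion), site 12 (G→A, transition), site 13 (C→T, transition), site 16 (A→G, transition), site 17 (T→C, transition), site 18 (C→G, transversion), site 20 (T→G, transversion), site 22 (C→T, transition).
Of the 10 differences, 7 transitions and 3 transversions over 30 sites: P = 7/30 = 0.233333, Q = 3/30 = 0.100000.
d = −0.5·ln(0.433334) − 0.25·ln(0.800000) = −0.5·(-0.836246) − 0.25·(-0.223144) = 0.4739.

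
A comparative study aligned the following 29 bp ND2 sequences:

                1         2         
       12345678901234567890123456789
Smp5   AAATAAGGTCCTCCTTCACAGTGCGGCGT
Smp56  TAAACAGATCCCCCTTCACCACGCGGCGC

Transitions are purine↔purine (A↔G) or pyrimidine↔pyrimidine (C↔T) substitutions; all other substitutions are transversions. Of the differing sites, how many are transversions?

4

Mismatches occur at site 1 (A↔T, transversion), site 4 (T↔A, transversion), site 5 (A↔C, transversion), site 8 (G↔A, transition), site 12 (T↔C, transition), site 20 (A↔C, transversion), site 21 (G↔A, transition), site 22 (T↔C, transition), site 29 (T↔C, transition).
Of the 9 differences, 5 transitions and 4 transversions, so the answer is 4.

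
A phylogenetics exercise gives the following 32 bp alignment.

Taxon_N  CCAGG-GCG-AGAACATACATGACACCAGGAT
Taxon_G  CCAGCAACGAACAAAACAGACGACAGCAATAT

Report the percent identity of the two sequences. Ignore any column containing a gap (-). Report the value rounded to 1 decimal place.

Excluding the 2 gap columns leaves 30 comparable sites.
Differing sites — 5:G/C; 7:G/A; 12:G/C; 15:C/A; 17:T/C; 19:C/G; 21:T/C; 26:C/G; 29:G/A; 30:G/T.
20 of the 30 comparable sites match, so the percent identity is 20/30 × 100 = 66.7%.

66.7%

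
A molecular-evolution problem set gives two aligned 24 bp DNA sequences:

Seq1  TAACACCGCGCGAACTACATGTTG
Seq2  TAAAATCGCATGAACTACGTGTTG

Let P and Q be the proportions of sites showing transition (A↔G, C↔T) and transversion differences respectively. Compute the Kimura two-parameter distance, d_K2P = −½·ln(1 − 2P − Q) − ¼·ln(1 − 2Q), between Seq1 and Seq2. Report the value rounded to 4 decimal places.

Differing sites — 4:C/A (Tv); 6:C/T (Ti); 10:G/A (Ti); 11:C/T (Ti); 19:A/G (Ti).
Of the 5 differences, 4 transitions and 1 transversion over 24 sites: P = 4/24 = 0.166667, Q = 1/24 = 0.041667.
d = −0.5·ln(0.624999) − 0.25·ln(0.916666) = −0.5·(-0.470005) − 0.25·(-0.087012) = 0.2568.

0.2568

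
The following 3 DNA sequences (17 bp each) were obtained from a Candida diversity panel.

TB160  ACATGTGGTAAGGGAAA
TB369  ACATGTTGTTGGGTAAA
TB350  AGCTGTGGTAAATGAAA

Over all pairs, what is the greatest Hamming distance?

8

Pairwise Hamming distances:
  TB160 vs TB369: 4
  TB160 vs TB350: 4
  TB369 vs TB350: 8
The largest is 8, between TB369 and TB350.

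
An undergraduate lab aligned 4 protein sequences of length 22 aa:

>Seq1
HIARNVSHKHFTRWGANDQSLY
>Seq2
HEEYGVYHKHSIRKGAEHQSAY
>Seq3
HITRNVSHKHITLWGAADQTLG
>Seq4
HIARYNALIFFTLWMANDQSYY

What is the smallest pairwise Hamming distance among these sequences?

Pairwise Hamming distances:
  Seq1 vs Seq2: 11
  Seq1 vs Seq3: 6
  Seq1 vs Seq4: 9
  Seq2 vs Seq3: 14
  Seq2 vs Seq4: 17
  Seq3 vs Seq4: 13
The smallest is 6, between Seq1 and Seq3.

6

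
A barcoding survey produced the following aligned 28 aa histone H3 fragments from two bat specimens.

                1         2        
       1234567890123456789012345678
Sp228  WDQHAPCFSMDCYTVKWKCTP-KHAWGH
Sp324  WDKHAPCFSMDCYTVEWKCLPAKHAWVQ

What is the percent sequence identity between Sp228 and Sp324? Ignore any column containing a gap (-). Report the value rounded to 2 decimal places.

81.48%

Excluding the 1 gap column leaves 27 comparable sites.
The sequences differ at positions 3 (Q/K), 16 (K/E), 20 (T/L), 27 (G/V), 28 (H/Q).
22 of the 27 comparable sites match, so the percent identity is 22/27 × 100 = 81.48%.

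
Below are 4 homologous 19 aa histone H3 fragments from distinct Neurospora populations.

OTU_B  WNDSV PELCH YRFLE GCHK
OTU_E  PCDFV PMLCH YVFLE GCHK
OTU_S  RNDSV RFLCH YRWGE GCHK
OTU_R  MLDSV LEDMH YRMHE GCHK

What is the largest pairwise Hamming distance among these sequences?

10

Pairwise Hamming distances:
  OTU_B vs OTU_E: 5
  OTU_B vs OTU_S: 5
  OTU_B vs OTU_R: 7
  OTU_E vs OTU_S: 8
  OTU_E vs OTU_R: 10
  OTU_S vs OTU_R: 8
The largest is 10, between OTU_E and OTU_R.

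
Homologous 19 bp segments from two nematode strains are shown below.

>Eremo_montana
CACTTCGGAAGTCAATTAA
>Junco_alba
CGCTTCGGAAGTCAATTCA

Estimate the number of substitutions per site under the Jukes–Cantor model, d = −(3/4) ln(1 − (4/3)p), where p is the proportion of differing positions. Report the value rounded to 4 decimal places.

0.1134

Mismatches occur at site 2 (A/G), site 18 (A/C).
p = 2/19 = 0.105263.
d = −0.75 · ln(1 − (4/3)·0.105263) = −0.75 · ln(0.859649) = −0.75 · (-0.151231) = 0.1134.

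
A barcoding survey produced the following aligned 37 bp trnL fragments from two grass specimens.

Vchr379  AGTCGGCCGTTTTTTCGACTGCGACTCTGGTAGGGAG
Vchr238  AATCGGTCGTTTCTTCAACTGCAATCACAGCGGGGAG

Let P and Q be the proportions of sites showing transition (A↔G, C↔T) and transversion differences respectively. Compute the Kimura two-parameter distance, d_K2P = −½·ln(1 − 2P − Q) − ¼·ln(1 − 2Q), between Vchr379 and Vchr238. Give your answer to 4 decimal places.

0.4998

Differing sites — 2:G/A (Ti); 7:C/T (Ti); 13:T/C (Ti); 17:G/A (Ti); 23:G/A (Ti); 25:C/T (Ti); 26:T/C (Ti); 27:C/A (Tv); 28:T/C (Ti); 29:G/A (Ti); 31:T/C (Ti); 32:A/G (Ti).
Of the 12 differences, 11 transitions and 1 transversion over 37 sites: P = 11/37 = 0.297297, Q = 1/37 = 0.027027.
d = −0.5·ln(0.378379) − 0.25·ln(0.945946) = −0.5·(-0.971859) − 0.25·(-0.055570) = 0.4998.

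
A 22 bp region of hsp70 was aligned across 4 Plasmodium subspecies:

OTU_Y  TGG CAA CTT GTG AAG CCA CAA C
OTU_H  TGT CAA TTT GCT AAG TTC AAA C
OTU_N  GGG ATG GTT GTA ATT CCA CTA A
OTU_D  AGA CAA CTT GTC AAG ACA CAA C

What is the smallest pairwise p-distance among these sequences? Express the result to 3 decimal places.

Pairwise Hamming distances:
  OTU_Y vs OTU_H: 8
  OTU_Y vs OTU_N: 10
  OTU_Y vs OTU_D: 4
  OTU_H vs OTU_N: 16
  OTU_H vs OTU_D: 9
  OTU_N vs OTU_D: 12
The smallest is 4 mismatches, between OTU_Y and OTU_D; p = 4/22 = 0.182.

0.182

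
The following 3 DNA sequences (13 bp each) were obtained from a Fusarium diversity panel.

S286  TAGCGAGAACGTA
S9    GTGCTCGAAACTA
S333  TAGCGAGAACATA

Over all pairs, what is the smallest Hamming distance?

Pairwise Hamming distances:
  S286 vs S9: 6
  S286 vs S333: 1
  S9 vs S333: 6
The smallest is 1, between S286 and S333.

1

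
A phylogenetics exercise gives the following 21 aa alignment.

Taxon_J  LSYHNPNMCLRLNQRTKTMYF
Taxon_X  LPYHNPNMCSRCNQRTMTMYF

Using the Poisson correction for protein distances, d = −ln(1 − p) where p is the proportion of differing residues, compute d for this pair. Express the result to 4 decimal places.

0.2113

Mismatches occur at site 2 (S→P), site 10 (L→S), site 12 (L→C), site 17 (K→M).
p = 4/21 = 0.190476.
d = −ln(1 − 0.190476) = −ln(0.809524) = 0.2113.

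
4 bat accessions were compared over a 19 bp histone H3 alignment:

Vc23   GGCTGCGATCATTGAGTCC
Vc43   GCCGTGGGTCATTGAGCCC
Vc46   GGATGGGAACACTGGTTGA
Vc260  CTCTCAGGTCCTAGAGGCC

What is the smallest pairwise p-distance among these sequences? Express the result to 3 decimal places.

0.316

Pairwise Hamming distances:
  Vc23 vs Vc43: 6
  Vc23 vs Vc46: 8
  Vc23 vs Vc260: 8
  Vc43 vs Vc46: 12
  Vc43 vs Vc260: 8
  Vc46 vs Vc260: 15
The smallest is 6 mismatches, between Vc23 and Vc43; p = 6/19 = 0.316.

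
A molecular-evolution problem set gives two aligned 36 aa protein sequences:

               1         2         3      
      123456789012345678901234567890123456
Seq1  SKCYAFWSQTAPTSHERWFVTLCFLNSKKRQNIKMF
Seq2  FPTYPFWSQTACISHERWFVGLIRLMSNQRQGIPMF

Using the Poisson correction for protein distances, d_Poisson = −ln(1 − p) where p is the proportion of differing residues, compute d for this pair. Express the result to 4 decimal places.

The sequences differ at positions 1 (S/F), 2 (K/P), 3 (C/T), 5 (A/P), 12 (P/C), 13 (T/I), 21 (T/G), 23 (C/I), 24 (F/R), 26 (N/M), 28 (K/N), 29 (K/Q), 32 (N/G), 34 (K/P).
p = 14/36 = 0.388889.
d = −ln(1 − 0.388889) = −ln(0.611111) = 0.4925.

0.4925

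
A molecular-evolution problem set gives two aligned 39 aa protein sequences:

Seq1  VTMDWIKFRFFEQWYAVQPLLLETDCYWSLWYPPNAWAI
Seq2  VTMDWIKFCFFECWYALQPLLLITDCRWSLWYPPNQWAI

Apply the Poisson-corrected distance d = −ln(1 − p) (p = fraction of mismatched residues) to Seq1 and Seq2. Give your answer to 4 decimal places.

Differing sites — 9:R/C; 13:Q/C; 17:V/L; 23:E/I; 27:Y/R; 36:A/Q.
p = 6/39 = 0.153846.
d = −ln(1 − 0.153846) = −ln(0.846154) = 0.1671.

0.1671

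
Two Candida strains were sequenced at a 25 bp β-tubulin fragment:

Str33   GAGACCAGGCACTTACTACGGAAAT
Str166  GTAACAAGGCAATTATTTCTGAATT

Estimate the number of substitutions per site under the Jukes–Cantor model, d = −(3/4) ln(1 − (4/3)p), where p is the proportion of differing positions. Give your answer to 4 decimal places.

0.4172

Differing sites — 2:A/T; 3:G/A; 6:C/A; 12:C/A; 16:C/T; 18:A/T; 20:G/T; 24:A/T.
p = 8/25 = 0.320000.
d = −0.75 · ln(1 − (4/3)·0.320000) = −0.75 · ln(0.573333) = −0.75 · (-0.556289) = 0.4172.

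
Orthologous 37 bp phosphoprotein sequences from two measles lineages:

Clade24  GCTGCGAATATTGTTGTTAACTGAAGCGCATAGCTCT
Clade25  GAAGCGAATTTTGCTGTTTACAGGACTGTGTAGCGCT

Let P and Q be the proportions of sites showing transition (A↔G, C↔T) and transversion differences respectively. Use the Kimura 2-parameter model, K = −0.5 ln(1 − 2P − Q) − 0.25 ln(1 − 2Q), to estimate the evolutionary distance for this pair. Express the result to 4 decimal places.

0.4264

Differing sites — 2:C/A (Tv); 3:T/A (Tv); 10:A/T (Tv); 14:T/C (Ti); 19:A/T (Tv); 22:T/A (Tv); 24:A/G (Ti); 26:G/C (Tv); 27:C/T (Ti); 29:C/T (Ti); 30:A/G (Ti); 35:T/G (Tv).
Of the 12 differences, 5 transitions and 7 transversions over 37 sites: P = 5/37 = 0.135135, Q = 7/37 = 0.189189.
d = −0.5·ln(0.540541) − 0.25·ln(0.621622) = −0.5·(-0.615185) − 0.25·(-0.475423) = 0.4264.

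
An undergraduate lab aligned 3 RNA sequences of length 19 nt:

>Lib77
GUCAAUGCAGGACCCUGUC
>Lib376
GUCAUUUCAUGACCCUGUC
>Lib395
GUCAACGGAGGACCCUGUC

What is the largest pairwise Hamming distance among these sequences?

5

Pairwise Hamming distances:
  Lib77 vs Lib376: 3
  Lib77 vs Lib395: 2
  Lib376 vs Lib395: 5
The largest is 5, between Lib376 and Lib395.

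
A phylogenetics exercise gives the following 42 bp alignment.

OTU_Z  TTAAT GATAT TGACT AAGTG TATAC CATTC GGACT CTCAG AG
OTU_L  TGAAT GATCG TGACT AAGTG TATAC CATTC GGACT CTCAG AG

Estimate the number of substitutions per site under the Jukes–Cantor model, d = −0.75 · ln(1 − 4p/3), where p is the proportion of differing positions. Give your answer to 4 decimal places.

0.0751

Differing sites — 2:T/G; 9:A/C; 10:T/G.
p = 3/42 = 0.071429.
d = −0.75 · ln(1 − (4/3)·0.071429) = −0.75 · ln(0.904761) = −0.75 · (-0.100084) = 0.0751.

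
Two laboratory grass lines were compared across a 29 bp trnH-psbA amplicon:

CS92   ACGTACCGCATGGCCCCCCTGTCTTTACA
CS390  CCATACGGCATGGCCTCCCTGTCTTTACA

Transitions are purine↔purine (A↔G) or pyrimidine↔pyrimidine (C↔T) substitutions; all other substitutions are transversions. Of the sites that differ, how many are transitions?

Differing sites — 1:A/C (Tv); 3:G/A (Ti); 7:C/G (Tv); 16:C/T (Ti).
Of the 4 differences, 2 transitions and 2 transversions, so the answer is 2.

2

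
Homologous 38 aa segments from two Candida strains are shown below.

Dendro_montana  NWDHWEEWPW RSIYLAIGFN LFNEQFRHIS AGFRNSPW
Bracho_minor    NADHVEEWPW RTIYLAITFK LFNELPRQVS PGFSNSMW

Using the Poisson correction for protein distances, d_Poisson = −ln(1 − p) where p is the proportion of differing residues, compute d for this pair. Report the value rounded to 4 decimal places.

The sequences differ at positions 2 (W/A), 5 (W/V), 12 (S/T), 18 (G/T), 20 (N/K), 25 (Q/L), 26 (F/P), 28 (H/Q), 29 (I/V), 31 (A/P), 34 (R/S), 37 (P/M).
p = 12/38 = 0.315789.
d = −ln(1 − 0.315789) = −ln(0.684211) = 0.3795.

0.3795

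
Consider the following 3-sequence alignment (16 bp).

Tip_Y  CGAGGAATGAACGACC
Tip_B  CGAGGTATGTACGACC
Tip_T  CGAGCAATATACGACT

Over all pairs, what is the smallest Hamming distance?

2

Pairwise Hamming distances:
  Tip_Y vs Tip_B: 2
  Tip_Y vs Tip_T: 4
  Tip_B vs Tip_T: 4
The smallest is 2, between Tip_Y and Tip_B.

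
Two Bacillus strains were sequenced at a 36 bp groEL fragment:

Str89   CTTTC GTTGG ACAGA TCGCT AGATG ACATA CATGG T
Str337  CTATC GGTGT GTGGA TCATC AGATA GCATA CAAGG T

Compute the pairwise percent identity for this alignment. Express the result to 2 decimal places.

66.67%

The sequences differ at positions 3 (T/A), 7 (T/G), 10 (G/T), 11 (A/G), 12 (C/T), 13 (A/G), 18 (G/A), 19 (C/T), 20 (T/C), 25 (G/A), 26 (A/G), 33 (T/A).
24 of the 36 sites match, so the percent identity is 24/36 × 100 = 66.67%.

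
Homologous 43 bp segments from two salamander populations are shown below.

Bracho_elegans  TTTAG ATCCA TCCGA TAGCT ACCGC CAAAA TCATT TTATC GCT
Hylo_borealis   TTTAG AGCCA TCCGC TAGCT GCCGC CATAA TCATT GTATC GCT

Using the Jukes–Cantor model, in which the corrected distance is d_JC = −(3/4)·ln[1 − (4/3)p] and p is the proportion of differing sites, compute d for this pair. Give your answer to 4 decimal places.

0.1263

Differing sites — 7:T/G; 15:A/C; 21:A/G; 28:A/T; 36:T/G.
p = 5/43 = 0.116279.
d = −0.75 · ln(1 − (4/3)·0.116279) = −0.75 · ln(0.844961) = −0.75 · (-0.168465) = 0.1263.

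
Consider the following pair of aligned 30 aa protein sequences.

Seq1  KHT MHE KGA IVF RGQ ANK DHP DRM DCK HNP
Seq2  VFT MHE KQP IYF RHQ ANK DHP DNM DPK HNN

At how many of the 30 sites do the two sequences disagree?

The sequences differ at positions 1 (K/V), 2 (H/F), 8 (G/Q), 9 (A/P), 11 (V/Y), 14 (G/H), 23 (R/N), 26 (C/P), 30 (P/N).
That gives 9 mismatches out of 30 aligned sites, so the Hamming distance is 9.

9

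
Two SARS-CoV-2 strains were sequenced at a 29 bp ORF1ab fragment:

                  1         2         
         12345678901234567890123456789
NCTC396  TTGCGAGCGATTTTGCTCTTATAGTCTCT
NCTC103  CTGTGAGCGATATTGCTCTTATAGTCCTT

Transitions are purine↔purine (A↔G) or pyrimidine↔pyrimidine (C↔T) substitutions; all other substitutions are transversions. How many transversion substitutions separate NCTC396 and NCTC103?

Differing sites — 1:T/C (Ti); 4:C/T (Ti); 12:T/A (Tv); 27:T/C (Ti); 28:C/T (Ti).
Of the 5 differences, 4 transitions and 1 transversion, so the answer is 1.

1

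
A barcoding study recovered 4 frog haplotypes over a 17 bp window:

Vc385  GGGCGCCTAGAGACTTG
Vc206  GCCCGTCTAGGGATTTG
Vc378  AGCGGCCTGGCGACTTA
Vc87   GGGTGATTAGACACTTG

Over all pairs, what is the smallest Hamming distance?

4

Pairwise Hamming distances:
  Vc385 vs Vc206: 5
  Vc385 vs Vc378: 6
  Vc385 vs Vc87: 4
  Vc206 vs Vc378: 8
  Vc206 vs Vc87: 8
  Vc378 vs Vc87: 9
The smallest is 4, between Vc385 and Vc87.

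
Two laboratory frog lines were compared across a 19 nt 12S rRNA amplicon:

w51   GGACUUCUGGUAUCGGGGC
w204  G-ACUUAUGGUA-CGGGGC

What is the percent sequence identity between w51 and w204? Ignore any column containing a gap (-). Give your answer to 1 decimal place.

Excluding the 2 gap columns leaves 17 comparable sites.
A single mismatch occurs at site 7 (C→A).
16 of the 17 comparable sites match, so the percent identity is 16/17 × 100 = 94.1%.

94.1%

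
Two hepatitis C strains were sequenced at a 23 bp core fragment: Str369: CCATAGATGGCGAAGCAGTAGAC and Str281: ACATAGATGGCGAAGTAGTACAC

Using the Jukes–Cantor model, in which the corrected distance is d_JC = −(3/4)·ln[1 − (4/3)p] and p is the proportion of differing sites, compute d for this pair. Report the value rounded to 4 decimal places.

0.1433

Mismatches occur at site 1 (C→A), site 16 (C→T), site 21 (G→C).
p = 3/23 = 0.130435.
d = −0.75 · ln(1 − (4/3)·0.130435) = −0.75 · ln(0.826087) = −0.75 · (-0.191055) = 0.1433.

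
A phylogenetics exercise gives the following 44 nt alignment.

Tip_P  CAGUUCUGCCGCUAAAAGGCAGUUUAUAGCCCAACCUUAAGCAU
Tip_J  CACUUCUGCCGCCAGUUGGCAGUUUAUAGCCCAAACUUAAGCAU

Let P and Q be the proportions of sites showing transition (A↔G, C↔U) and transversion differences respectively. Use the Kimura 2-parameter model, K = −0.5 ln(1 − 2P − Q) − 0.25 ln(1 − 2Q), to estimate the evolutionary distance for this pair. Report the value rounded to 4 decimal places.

Differing sites — 3:G/C (Tv); 13:U/C (Ti); 15:A/G (Ti); 16:A/U (Tv); 17:A/U (Tv); 35:C/A (Tv).
Of the 6 differences, 2 transitions and 4 transversions over 44 sites: P = 2/44 = 0.045455, Q = 4/44 = 0.090909.
d = −0.5·ln(0.818181) − 0.25·ln(0.818182) = −0.5·(-0.200672) − 0.25·(-0.200670) = 0.1505.

0.1505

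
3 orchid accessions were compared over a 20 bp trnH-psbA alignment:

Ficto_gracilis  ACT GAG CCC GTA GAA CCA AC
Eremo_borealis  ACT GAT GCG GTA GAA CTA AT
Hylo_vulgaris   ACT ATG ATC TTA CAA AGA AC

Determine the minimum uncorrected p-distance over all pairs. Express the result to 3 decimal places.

Pairwise Hamming distances:
  Ficto_gracilis vs Eremo_borealis: 5
  Ficto_gracilis vs Hylo_vulgaris: 8
  Eremo_borealis vs Hylo_vulgaris: 11
The smallest is 5 mismatches, between Ficto_gracilis and Eremo_borealis; p = 5/20 = 0.250.

0.250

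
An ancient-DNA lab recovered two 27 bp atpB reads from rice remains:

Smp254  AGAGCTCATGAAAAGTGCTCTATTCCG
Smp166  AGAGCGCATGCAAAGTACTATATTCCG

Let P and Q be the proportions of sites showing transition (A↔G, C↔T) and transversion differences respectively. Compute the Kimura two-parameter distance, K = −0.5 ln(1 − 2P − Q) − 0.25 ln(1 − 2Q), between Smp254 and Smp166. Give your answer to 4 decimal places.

0.1652

The sequences differ at positions 6 (T/G, transversion), 11 (A/C, transversion), 17 (G/A, transition), 20 (C/A, transversion).
Of the 4 differences, 1 transition and 3 transversions over 27 sites: P = 1/27 = 0.037037, Q = 3/27 = 0.111111.
d = −0.5·ln(0.814815) − 0.25·ln(0.777778) = −0.5·(-0.204794) − 0.25·(-0.251314) = 0.1652.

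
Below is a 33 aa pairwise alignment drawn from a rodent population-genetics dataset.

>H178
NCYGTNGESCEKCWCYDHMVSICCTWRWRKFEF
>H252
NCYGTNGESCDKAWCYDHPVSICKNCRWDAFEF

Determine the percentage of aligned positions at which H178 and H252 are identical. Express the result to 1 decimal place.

Mismatches occur at site 11 (E↔D), site 13 (C↔A), site 19 (M↔P), site 24 (C↔K), site 25 (T↔N), site 26 (W↔C), site 29 (R↔D), site 30 (K↔A).
25 of the 33 sites match, so the percent identity is 25/33 × 100 = 75.8%.

75.8%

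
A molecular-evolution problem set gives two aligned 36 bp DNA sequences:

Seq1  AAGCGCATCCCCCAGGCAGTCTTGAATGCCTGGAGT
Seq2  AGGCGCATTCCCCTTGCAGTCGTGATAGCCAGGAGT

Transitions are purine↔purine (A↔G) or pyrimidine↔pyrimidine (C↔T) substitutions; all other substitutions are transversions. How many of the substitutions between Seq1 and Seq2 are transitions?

2

Mismatches occur at site 2 (A/G, transition), site 9 (C/T, transition), site 14 (A/T, transversion), site 15 (G/T, transversion), site 22 (T/G, transversion), site 26 (A/T, transversion), site 27 (T/A, transversion), site 31 (T/A, transversion).
Of the 8 differences, 2 transitions and 6 transversions, so the answer is 2.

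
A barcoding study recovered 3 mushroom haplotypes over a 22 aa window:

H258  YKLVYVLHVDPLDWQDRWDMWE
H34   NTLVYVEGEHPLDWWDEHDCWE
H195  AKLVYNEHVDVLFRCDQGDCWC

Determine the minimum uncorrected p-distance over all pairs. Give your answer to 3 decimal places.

0.455

Pairwise Hamming distances:
  H258 vs H34: 10
  H258 vs H195: 11
  H34 vs H195: 13
The smallest is 10 mismatches, between H258 and H34; p = 10/22 = 0.455.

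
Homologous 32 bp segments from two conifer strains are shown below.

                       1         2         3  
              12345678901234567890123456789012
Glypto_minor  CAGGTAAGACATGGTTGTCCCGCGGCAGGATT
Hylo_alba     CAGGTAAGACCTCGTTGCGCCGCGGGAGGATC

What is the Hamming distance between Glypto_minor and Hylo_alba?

The sequences differ at positions 11 (A/C), 13 (G/C), 18 (T/C), 19 (C/G), 26 (C/G), 32 (T/C).
That gives 6 mismatches out of 32 aligned sites, so the Hamming distance is 6.

6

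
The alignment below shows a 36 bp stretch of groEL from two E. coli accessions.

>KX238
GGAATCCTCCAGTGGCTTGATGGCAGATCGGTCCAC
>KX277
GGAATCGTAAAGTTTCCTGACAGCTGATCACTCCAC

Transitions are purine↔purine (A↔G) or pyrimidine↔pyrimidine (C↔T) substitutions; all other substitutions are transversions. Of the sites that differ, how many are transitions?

The sequences differ at positions 7 (C/G, transversion), 9 (C/A, transversion), 10 (C/A, transversion), 14 (G/T, transversion), 15 (G/T, transversion), 17 (T/C, transition), 21 (T/C, transition), 22 (G/A, transition), 25 (A/T, transversion), 30 (G/A, transition), 31 (G/C, transversion).
Of the 11 differences, 4 transitions and 7 transversions, so the answer is 4.

4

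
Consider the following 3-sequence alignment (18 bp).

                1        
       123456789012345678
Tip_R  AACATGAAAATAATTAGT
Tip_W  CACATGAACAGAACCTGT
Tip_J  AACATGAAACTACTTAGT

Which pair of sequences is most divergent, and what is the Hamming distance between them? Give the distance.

Pairwise Hamming distances:
  Tip_R vs Tip_W: 6
  Tip_R vs Tip_J: 2
  Tip_W vs Tip_J: 8
The largest is 8, between Tip_W and Tip_J.

8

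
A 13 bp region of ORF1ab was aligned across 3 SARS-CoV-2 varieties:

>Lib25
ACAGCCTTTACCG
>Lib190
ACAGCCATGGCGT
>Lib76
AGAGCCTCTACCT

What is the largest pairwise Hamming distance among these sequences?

6

Pairwise Hamming distances:
  Lib25 vs Lib190: 5
  Lib25 vs Lib76: 3
  Lib190 vs Lib76: 6
The largest is 6, between Lib190 and Lib76.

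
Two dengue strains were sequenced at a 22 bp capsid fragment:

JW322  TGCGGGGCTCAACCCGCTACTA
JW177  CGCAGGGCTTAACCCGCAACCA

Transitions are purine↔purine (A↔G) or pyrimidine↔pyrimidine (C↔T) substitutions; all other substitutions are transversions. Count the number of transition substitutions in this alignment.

Mismatches occur at site 1 (T/C, transition), site 4 (G/A, transition), site 10 (C/T, transition), site 18 (T/A, transversion), site 21 (T/C, transition).
Of the 5 differences, 4 transitions and 1 transversion, so the answer is 4.

4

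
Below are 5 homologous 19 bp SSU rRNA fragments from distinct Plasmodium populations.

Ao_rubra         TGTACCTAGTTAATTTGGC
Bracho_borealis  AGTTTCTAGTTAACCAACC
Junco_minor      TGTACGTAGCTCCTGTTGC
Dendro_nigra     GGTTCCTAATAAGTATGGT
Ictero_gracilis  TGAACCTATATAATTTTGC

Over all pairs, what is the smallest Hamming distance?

4

Pairwise Hamming distances:
  Ao_rubra vs Bracho_borealis: 8
  Ao_rubra vs Junco_minor: 6
  Ao_rubra vs Dendro_nigra: 7
  Ao_rubra vs Ictero_gracilis: 4
  Bracho_borealis vs Junco_minor: 12
  Bracho_borealis vs Dendro_nigra: 11
  Bracho_borealis vs Ictero_gracilis: 11
  Junco_minor vs Dendro_nigra: 11
  Junco_minor vs Ictero_gracilis: 7
  Dendro_nigra vs Ictero_gracilis: 10
The smallest is 4, between Ao_rubra and Ictero_gracilis.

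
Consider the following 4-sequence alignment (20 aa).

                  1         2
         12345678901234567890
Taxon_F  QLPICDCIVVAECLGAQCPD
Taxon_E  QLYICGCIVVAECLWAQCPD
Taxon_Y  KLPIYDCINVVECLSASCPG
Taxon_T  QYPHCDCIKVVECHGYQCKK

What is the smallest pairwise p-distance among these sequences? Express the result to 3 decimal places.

Pairwise Hamming distances:
  Taxon_F vs Taxon_E: 3
  Taxon_F vs Taxon_Y: 7
  Taxon_F vs Taxon_T: 8
  Taxon_E vs Taxon_Y: 9
  Taxon_E vs Taxon_T: 11
  Taxon_Y vs Taxon_T: 11
The smallest is 3 mismatches, between Taxon_F and Taxon_E; p = 3/20 = 0.150.

0.150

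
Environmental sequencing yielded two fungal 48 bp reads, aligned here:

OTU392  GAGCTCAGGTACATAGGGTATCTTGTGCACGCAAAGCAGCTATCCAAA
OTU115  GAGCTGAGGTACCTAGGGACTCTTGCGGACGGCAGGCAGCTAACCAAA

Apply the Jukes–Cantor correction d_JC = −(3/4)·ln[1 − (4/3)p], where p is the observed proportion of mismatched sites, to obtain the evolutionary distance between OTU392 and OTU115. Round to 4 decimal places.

0.2441

Differing sites — 6:C/G; 13:A/C; 19:T/A; 20:A/C; 26:T/C; 28:C/G; 32:C/G; 33:A/C; 35:A/G; 43:T/A.
p = 10/48 = 0.208333.
d = −0.75 · ln(1 − (4/3)·0.208333) = −0.75 · ln(0.722223) = −0.75 · (-0.325421) = 0.2441.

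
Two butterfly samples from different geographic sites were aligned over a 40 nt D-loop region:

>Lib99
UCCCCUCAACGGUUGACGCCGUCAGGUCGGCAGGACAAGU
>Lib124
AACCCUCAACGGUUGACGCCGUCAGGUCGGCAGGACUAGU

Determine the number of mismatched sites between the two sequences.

3

Mismatches occur at site 1 (U→A), site 2 (C→A), site 37 (A→U).
That gives 3 mismatches out of 40 aligned sites, so the Hamming distance is 3.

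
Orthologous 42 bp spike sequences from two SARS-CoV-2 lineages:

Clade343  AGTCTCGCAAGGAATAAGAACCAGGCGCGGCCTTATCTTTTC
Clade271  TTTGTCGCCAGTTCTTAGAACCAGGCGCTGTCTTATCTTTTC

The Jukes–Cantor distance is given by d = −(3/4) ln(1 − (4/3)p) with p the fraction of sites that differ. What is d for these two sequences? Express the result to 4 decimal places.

0.2865

Differing sites — 1:A/T; 2:G/T; 4:C/G; 9:A/C; 12:G/T; 13:A/T; 14:A/C; 16:A/T; 29:G/T; 31:C/T.
p = 10/42 = 0.238095.
d = −0.75 · ln(1 − (4/3)·0.238095) = −0.75 · ln(0.682540) = −0.75 · (-0.381934) = 0.2865.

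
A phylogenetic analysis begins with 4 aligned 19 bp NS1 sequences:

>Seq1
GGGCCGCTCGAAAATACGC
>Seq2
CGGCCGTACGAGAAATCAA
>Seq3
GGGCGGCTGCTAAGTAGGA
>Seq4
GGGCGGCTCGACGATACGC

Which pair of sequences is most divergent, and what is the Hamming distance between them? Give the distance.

13

Pairwise Hamming distances:
  Seq1 vs Seq2: 8
  Seq1 vs Seq3: 7
  Seq1 vs Seq4: 3
  Seq2 vs Seq3: 13
  Seq2 vs Seq4: 10
  Seq3 vs Seq4: 8
The largest is 13, between Seq2 and Seq3.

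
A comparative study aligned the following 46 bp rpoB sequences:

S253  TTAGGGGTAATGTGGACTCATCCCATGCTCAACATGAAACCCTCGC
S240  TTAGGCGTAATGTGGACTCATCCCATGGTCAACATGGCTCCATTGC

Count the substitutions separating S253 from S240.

7

The sequences differ at positions 6 (G/C), 28 (C/G), 37 (A/G), 38 (A/C), 39 (A/T), 42 (C/A), 44 (C/T).
That gives 7 mismatches out of 46 aligned sites, so the Hamming distance is 7.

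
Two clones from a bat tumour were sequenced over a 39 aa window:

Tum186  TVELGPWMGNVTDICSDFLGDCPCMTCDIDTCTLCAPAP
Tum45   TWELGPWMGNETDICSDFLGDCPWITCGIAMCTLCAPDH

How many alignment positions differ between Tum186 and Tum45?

9

Differing sites — 2:V/W; 11:V/E; 24:C/W; 25:M/I; 28:D/G; 30:D/A; 31:T/M; 38:A/D; 39:P/H.
That gives 9 mismatches out of 39 aligned sites, so the Hamming distance is 9.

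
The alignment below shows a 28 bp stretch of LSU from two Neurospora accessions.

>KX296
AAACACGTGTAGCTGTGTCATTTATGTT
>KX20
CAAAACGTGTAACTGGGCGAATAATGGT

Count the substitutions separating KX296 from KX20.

9

Differing sites — 1:A/C; 4:C/A; 12:G/A; 16:T/G; 18:T/C; 19:C/G; 21:T/A; 23:T/A; 27:T/G.
That gives 9 mismatches out of 28 aligned sites, so the Hamming distance is 9.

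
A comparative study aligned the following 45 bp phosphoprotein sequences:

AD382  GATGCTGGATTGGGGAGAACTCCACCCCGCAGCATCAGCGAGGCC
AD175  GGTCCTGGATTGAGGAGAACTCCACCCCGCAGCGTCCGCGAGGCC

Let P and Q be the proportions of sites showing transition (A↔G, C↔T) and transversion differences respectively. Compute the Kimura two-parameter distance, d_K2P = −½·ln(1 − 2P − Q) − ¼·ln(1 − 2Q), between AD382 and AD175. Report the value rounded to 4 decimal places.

The sequences differ at positions 2 (A/G, transition), 4 (G/C, transversion), 13 (G/A, transition), 34 (A/G, transition), 37 (A/C, transversion).
Of the 5 differences, 3 transitions and 2 transversions over 45 sites: P = 3/45 = 0.066667, Q = 2/45 = 0.044444.
d = −0.5·ln(0.822222) − 0.25·ln(0.911112) = −0.5·(-0.195745) − 0.25·(-0.093089) = 0.1211.

0.1211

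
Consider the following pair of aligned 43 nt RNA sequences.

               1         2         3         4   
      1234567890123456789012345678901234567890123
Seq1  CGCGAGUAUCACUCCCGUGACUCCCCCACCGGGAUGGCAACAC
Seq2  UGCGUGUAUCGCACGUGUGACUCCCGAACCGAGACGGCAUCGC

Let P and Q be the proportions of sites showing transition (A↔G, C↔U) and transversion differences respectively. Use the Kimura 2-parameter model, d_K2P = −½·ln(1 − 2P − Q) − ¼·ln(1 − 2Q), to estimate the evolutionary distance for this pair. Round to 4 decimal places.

0.3530

The sequences differ at positions 1 (C/U, transition), 5 (A/U, transversion), 11 (A/G, transition), 13 (U/A, transversion), 15 (C/G, transversion), 16 (C/U, transition), 26 (C/G, transversion), 27 (C/A, transversion), 32 (G/A, transition), 35 (U/C, transition), 40 (A/U, transversion), 42 (A/G, transition).
Of the 12 differences, 6 transitions and 6 transversions over 43 sites: P = 6/43 = 0.139535, Q = 6/43 = 0.139535.
d = −0.5·ln(0.581395) − 0.25·ln(0.720930) = −0.5·(-0.542325) − 0.25·(-0.327213) = 0.3530.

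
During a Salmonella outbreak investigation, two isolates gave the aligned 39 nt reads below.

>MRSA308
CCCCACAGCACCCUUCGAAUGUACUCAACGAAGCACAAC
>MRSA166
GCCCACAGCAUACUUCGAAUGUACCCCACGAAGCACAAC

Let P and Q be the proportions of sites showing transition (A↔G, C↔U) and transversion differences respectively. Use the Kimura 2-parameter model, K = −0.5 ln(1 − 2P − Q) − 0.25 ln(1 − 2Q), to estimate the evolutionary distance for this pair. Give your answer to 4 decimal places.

Differing sites — 1:C/G (Tv); 11:C/U (Ti); 12:C/A (Tv); 25:U/C (Ti); 27:A/C (Tv).
Of the 5 differences, 2 transitions and 3 transversions over 39 sites: P = 2/39 = 0.051282, Q = 3/39 = 0.076923.
d = −0.5·ln(0.820513) − 0.25·ln(0.846154) = −0.5·(-0.197826) − 0.25·(-0.167054) = 0.1407.

0.1407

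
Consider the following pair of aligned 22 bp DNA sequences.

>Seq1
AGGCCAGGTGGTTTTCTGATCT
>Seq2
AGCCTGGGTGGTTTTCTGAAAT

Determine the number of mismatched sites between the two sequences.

5

Differing sites — 3:G/C; 5:C/T; 6:A/G; 20:T/A; 21:C/A.
That gives 5 mismatches out of 22 aligned sites, so the Hamming distance is 5.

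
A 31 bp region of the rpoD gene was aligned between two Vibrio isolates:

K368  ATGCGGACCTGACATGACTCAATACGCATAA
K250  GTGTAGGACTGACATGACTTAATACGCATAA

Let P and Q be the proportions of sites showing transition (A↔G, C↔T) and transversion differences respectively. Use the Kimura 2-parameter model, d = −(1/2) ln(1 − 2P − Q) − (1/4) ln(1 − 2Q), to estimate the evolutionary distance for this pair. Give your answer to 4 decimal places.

0.2358

The sequences differ at positions 1 (A/G, transition), 4 (C/T, transition), 5 (G/A, transition), 7 (A/G, transition), 8 (C/A, transversion), 20 (C/T, transition).
Of the 6 differences, 5 transitions and 1 transversion over 31 sites: P = 5/31 = 0.161290, Q = 1/31 = 0.032258.
d = −0.5·ln(0.645162) − 0.25·ln(0.935484) = −0.5·(-0.438254) − 0.25·(-0.066691) = 0.2358.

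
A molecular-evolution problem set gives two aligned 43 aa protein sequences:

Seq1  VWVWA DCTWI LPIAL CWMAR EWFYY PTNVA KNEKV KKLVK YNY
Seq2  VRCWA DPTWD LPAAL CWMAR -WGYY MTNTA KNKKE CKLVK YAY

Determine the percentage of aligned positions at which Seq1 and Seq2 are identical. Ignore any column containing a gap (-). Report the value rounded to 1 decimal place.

Excluding the 1 gap column leaves 42 comparable sites.
The sequences differ at positions 2 (W/R), 3 (V/C), 7 (C/P), 10 (I/D), 13 (I/A), 23 (F/G), 26 (P/M), 29 (V/T), 33 (E/K), 35 (V/E), 36 (K/C), 42 (N/A).
30 of the 42 comparable sites match, so the percent identity is 30/42 × 100 = 71.4%.

71.4%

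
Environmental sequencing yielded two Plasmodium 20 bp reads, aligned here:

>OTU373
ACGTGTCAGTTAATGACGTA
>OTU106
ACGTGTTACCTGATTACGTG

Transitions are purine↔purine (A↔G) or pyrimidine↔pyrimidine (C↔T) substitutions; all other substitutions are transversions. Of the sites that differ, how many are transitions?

4

The sequences differ at positions 7 (C/T, transition), 9 (G/C, transversion), 10 (T/C, transition), 12 (A/G, transition), 15 (G/T, transversion), 20 (A/G, transition).
Of the 6 differences, 4 transitions and 2 transversions, so the answer is 4.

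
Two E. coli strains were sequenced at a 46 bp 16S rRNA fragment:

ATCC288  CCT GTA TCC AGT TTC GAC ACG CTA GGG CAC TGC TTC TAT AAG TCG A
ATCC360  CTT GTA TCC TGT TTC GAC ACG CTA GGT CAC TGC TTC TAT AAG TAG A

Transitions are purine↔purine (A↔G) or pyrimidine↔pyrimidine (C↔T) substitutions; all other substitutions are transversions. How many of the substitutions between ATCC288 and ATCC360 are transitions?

The sequences differ at positions 2 (C/T, transition), 10 (A/T, transversion), 27 (G/T, transversion), 44 (C/A, transversion).
Of the 4 differences, 1 transition and 3 transversions, so the answer is 1.

1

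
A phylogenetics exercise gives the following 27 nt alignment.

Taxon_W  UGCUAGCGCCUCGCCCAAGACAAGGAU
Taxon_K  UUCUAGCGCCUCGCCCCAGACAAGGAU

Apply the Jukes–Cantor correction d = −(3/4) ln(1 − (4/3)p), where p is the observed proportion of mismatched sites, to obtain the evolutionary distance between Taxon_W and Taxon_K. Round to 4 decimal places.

0.0780

Mismatches occur at site 2 (G↔U), site 17 (A↔C).
p = 2/27 = 0.074074.
d = −0.75 · ln(1 − (4/3)·0.074074) = −0.75 · ln(0.901235) = −0.75 · (-0.103989) = 0.0780.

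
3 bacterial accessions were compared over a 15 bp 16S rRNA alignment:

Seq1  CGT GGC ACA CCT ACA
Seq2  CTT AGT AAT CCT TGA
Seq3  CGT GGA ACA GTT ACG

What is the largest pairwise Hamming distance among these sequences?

10

Pairwise Hamming distances:
  Seq1 vs Seq2: 7
  Seq1 vs Seq3: 4
  Seq2 vs Seq3: 10
The largest is 10, between Seq2 and Seq3.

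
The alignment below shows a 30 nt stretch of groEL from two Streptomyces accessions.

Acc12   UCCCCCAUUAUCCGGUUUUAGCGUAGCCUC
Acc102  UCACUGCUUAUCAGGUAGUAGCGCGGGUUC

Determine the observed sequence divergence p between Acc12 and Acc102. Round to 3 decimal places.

0.367

Mismatches occur at site 3 (C↔A), site 5 (C↔U), site 6 (C↔G), site 7 (A↔C), site 13 (C↔A), site 17 (U↔A), site 18 (U↔G), site 24 (U↔C), site 25 (A↔G), site 27 (C↔G), site 28 (C↔U).
There are 11 differences over 30 sites, so p = 11/30 = 0.367.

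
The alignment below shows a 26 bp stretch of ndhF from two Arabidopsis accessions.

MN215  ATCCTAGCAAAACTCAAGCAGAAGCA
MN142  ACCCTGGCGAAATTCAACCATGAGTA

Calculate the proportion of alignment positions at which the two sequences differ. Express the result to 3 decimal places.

0.308

Differing sites — 2:T/C; 6:A/G; 9:A/G; 13:C/T; 18:G/C; 21:G/T; 22:A/G; 25:C/T.
There are 8 differences over 26 sites, so p = 8/26 = 0.308.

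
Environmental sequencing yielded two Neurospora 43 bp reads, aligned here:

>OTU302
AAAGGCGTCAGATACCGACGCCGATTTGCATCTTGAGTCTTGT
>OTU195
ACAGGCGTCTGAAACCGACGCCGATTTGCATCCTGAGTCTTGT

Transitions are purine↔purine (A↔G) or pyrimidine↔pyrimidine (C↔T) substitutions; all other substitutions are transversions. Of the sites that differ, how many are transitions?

1

The sequences differ at positions 2 (A/C, transversion), 10 (A/T, transversion), 13 (T/A, transversion), 33 (T/C, transition).
Of the 4 differences, 1 transition and 3 transversions, so the answer is 1.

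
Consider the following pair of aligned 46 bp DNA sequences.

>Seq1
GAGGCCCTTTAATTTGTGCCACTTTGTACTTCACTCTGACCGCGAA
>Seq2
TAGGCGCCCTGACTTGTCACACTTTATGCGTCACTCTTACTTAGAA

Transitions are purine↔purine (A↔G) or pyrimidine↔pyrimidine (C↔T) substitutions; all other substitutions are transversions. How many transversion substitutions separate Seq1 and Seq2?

8

The sequences differ at positions 1 (G/T, transversion), 6 (C/G, transversion), 8 (T/C, transition), 9 (T/C, transition), 11 (A/G, transition), 13 (T/C, transition), 18 (G/C, transversion), 19 (C/A, transversion), 26 (G/A, transition), 28 (A/G, transition), 30 (T/G, transversion), 38 (G/T, transversion), 41 (C/T, transition), 42 (G/T, transversion), 43 (C/A, transversion).
Of the 15 differences, 7 transitions and 8 transversions, so the answer is 8.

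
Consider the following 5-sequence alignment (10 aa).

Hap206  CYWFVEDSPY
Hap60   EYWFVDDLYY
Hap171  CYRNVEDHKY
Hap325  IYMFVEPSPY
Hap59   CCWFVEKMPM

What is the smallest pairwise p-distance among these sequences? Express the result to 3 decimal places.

Pairwise Hamming distances:
  Hap206 vs Hap60: 4
  Hap206 vs Hap171: 4
  Hap206 vs Hap325: 3
  Hap206 vs Hap59: 4
  Hap60 vs Hap171: 6
  Hap60 vs Hap325: 6
  Hap60 vs Hap59: 7
  Hap171 vs Hap325: 6
  Hap171 vs Hap59: 7
  Hap325 vs Hap59: 6
The smallest is 3 mismatches, between Hap206 and Hap325; p = 3/10 = 0.300.

0.300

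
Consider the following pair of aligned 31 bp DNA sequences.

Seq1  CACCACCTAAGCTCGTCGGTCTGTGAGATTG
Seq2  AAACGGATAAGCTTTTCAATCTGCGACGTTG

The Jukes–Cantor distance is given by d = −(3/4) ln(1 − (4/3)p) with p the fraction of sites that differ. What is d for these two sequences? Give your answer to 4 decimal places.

0.5445

Differing sites — 1:C/A; 3:C/A; 5:A/G; 6:C/G; 7:C/A; 14:C/T; 15:G/T; 18:G/A; 19:G/A; 24:T/C; 27:G/C; 28:A/G.
p = 12/31 = 0.387097.
d = −0.75 · ln(1 − (4/3)·0.387097) = −0.75 · ln(0.483871) = −0.75 · (-0.725937) = 0.5445.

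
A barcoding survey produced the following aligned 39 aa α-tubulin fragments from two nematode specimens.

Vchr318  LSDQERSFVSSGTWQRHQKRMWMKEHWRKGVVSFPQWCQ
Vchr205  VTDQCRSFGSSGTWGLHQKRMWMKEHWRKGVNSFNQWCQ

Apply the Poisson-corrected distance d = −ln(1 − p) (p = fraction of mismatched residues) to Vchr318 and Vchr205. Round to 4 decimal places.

0.2296

Mismatches occur at site 1 (L→V), site 2 (S→T), site 5 (E→C), site 9 (V→G), site 15 (Q→G), site 16 (R→L), site 32 (V→N), site 35 (P→N).
p = 8/39 = 0.205128.
d = −ln(1 − 0.205128) = −ln(0.794872) = 0.2296.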